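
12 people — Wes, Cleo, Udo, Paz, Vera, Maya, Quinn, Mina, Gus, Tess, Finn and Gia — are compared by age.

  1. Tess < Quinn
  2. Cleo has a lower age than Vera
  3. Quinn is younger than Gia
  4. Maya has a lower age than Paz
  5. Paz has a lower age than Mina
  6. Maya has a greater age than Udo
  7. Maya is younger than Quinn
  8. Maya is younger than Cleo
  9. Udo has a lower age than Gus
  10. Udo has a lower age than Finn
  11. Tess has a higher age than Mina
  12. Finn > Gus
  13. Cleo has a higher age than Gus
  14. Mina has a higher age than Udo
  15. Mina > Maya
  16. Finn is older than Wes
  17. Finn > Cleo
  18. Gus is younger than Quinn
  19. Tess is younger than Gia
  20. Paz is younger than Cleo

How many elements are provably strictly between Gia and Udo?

6

The relations place Udo below Gia. An element lies strictly between them when it is forced above Udo and also forced below Gia.
Above Udo: {Maya, Paz, Mina, Gus, Tess, Cleo, Vera, Quinn, Finn}. Below Gia: {Maya, Paz, Mina, Gus, Tess, Quinn}.
Intersection: {Maya, Paz, Mina, Gus, Tess, Quinn} — 6.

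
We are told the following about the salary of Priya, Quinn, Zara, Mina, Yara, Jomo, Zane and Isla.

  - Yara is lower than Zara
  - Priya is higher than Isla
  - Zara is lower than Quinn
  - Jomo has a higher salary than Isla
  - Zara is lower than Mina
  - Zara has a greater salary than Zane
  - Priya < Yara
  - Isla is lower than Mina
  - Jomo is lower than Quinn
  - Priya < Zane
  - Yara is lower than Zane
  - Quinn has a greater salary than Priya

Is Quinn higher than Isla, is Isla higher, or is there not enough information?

Quinn

The relevant relations are Isla < Priya; Priya < Yara; Yara < Zane; Zane < Zara; Zara < Quinn.
Together: Isla < Priya < Yara < Zane < Zara < Quinn.
So Quinn is higher.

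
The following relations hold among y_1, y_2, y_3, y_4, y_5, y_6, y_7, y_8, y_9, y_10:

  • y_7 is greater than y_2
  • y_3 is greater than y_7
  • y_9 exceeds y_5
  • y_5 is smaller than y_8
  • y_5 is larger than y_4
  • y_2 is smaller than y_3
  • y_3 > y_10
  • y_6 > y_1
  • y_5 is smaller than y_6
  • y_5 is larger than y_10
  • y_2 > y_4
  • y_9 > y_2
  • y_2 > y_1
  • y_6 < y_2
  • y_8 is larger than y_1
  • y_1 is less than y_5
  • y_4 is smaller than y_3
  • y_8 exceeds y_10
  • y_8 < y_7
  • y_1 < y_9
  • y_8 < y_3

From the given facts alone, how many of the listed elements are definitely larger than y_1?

Directly above y_1: y_5, y_6, y_8, y_2, y_9.
One step further: y_7, y_3 (7 so far).
Nothing else is reachable above y_1; 7 in all.

7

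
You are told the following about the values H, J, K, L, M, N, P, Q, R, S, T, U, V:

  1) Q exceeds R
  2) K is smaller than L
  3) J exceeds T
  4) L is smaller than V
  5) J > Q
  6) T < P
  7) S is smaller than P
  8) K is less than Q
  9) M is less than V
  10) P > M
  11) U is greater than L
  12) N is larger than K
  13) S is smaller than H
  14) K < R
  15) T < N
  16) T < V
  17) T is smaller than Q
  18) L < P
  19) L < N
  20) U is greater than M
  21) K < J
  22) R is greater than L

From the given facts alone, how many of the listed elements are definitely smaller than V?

The elements the relations force below V are K, T, L, M — no chain reaches any other.
That is 4.

4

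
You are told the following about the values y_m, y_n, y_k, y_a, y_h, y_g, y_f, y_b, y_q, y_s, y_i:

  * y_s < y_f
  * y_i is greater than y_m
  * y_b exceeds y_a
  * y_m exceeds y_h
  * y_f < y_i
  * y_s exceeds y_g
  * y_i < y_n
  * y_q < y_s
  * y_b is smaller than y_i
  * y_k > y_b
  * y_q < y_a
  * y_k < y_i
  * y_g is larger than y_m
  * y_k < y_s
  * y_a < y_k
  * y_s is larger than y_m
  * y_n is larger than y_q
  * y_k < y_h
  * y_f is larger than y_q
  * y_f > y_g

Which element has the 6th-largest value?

y_m

Chaining the given pairs: y_q < y_a < y_b < y_k < y_h < y_m < y_g < y_s < y_f < y_i < y_n.
Counting 6 from the largest end gives y_m.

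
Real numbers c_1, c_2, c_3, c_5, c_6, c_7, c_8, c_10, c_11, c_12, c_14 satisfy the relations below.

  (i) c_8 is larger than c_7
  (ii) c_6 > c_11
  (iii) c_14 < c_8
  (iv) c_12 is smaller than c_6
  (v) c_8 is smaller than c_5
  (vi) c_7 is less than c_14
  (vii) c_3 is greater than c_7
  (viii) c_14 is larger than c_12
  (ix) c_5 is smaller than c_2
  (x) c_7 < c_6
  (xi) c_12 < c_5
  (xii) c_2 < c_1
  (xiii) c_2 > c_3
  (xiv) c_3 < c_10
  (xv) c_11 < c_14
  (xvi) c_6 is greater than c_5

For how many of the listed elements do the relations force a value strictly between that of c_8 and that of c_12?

The relations place c_12 below c_8. An element lies strictly between them when it is forced above c_12 and also forced below c_8.
Above c_12: {c_14, c_5, c_6, c_2, c_1}. Below c_8: {c_7, c_11, c_14}.
Intersection: {c_14} — 1.

1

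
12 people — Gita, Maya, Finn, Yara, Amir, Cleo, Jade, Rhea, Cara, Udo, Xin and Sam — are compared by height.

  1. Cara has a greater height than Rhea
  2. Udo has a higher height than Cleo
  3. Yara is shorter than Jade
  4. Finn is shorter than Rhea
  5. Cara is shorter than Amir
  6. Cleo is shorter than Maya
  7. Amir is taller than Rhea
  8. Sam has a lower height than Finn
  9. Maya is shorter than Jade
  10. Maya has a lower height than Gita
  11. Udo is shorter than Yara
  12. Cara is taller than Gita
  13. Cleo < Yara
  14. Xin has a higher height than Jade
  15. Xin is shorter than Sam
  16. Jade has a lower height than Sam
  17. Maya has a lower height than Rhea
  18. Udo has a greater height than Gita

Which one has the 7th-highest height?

Jade

The consecutive relations fix a unique order: Cleo < Maya < Gita < Udo < Yara < Jade < Xin < Sam < Finn < Rhea < Cara < Amir.
Counting 7 from the largest end gives Jade.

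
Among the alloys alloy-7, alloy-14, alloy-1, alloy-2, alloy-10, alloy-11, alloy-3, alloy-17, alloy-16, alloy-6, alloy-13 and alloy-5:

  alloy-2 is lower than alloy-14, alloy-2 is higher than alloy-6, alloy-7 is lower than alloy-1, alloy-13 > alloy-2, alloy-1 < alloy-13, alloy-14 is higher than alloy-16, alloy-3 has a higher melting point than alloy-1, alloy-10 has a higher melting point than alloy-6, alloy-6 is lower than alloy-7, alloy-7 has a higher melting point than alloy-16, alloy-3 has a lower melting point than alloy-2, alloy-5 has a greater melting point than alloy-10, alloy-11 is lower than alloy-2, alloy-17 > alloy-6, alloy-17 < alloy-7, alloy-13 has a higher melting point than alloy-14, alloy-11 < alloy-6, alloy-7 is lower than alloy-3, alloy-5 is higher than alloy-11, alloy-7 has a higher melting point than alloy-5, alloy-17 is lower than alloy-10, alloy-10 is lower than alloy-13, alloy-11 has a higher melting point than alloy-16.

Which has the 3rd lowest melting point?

The consecutive relations fix a unique order: alloy-16 < alloy-11 < alloy-6 < alloy-17 < alloy-10 < alloy-5 < alloy-7 < alloy-1 < alloy-3 < alloy-2 < alloy-14 < alloy-13.
The 3rd smallest is alloy-6.

alloy-6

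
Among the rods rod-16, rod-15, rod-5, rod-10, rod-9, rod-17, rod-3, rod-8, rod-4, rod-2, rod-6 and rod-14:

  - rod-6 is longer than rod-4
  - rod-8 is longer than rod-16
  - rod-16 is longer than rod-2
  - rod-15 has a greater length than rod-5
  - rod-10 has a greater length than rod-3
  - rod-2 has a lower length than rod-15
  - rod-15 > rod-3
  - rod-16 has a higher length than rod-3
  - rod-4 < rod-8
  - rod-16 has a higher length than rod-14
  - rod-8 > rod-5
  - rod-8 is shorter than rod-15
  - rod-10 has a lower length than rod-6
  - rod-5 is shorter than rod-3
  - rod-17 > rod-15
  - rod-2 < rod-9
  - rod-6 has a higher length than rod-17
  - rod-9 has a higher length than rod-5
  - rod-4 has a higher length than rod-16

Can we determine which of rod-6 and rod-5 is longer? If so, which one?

rod-6

rod-5 < rod-3 < rod-16 < rod-8 < rod-15 < rod-17 < rod-6, by transitivity through rod-3, rod-16, rod-8, rod-15, rod-17.
So rod-6 is longer.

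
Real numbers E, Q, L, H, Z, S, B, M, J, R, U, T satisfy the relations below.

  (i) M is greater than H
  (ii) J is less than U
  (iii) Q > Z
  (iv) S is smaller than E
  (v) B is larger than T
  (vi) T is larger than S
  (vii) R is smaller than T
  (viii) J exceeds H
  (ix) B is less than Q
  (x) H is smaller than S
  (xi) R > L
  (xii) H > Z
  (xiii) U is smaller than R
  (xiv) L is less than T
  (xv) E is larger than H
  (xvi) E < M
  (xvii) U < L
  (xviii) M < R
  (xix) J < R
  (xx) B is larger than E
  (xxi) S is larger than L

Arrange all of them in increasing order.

Nothing is placed below Z, so it is least; from there Z < H; H < J; J < U; U < L; L < S; S < E; E < M; M < R; R < T; T < B; B < Q, each given directly.

Z < H < J < U < L < S < E < M < R < T < B < Q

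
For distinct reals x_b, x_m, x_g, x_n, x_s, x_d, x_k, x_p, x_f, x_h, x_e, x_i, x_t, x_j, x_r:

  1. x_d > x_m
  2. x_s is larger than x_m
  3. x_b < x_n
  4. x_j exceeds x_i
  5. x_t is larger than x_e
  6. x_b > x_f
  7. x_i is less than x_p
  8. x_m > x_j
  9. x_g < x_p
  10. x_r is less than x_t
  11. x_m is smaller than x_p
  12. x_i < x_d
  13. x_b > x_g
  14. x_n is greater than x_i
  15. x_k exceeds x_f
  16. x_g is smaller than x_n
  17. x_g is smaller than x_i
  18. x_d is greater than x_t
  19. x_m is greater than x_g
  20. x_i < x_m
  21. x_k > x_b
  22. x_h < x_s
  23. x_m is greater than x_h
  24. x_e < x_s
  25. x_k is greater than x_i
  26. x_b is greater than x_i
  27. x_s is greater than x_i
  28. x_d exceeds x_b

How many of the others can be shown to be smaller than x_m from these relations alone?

4

The elements the relations force below x_m are x_g, x_h, x_i, x_j — no chain reaches any other.
That is 4.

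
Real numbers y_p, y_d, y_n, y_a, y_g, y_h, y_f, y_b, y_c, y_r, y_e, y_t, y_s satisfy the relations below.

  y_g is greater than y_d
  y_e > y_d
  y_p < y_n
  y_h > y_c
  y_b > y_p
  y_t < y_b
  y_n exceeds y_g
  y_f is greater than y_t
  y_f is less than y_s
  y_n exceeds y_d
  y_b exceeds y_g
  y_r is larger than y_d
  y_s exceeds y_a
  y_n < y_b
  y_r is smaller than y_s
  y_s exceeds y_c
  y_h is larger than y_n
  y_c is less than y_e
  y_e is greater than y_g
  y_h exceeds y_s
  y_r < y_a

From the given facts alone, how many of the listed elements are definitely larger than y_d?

Directly above y_d: y_g, y_r, y_n, y_e.
One step further: y_a, y_b, y_s, y_h (8 so far).
Nothing else is reachable above y_d; 8 in all.

8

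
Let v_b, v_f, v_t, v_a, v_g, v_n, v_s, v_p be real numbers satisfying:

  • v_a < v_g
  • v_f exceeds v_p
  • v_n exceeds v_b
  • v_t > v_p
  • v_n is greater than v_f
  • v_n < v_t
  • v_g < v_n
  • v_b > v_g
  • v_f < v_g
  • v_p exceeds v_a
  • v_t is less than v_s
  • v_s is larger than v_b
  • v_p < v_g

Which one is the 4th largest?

The consecutive relations fix a unique order: v_a < v_p < v_f < v_g < v_b < v_n < v_t < v_s.
The 4th largest is v_b.

v_b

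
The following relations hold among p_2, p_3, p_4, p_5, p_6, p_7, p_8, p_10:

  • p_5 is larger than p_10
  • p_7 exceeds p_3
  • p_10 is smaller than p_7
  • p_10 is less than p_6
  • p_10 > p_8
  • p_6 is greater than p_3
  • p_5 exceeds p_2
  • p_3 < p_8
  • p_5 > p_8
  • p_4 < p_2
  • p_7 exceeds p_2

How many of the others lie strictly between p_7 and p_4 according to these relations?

The relations place p_4 below p_7. An element lies strictly between them when it is forced above p_4 and also forced below p_7.
Above p_4: {p_2, p_5}. Below p_7: {p_3, p_8, p_10, p_2}.
Intersection: {p_2} — 1.

1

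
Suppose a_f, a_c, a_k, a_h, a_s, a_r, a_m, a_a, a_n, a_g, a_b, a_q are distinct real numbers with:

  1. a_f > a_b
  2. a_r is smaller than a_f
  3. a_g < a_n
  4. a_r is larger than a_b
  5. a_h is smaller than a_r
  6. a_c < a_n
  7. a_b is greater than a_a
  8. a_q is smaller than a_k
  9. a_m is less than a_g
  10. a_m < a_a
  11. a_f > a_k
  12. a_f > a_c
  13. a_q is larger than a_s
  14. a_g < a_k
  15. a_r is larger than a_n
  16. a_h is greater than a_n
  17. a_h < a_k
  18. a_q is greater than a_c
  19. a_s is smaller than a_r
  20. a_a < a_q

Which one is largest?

Chaining downward from a_f: directly below it, a_c, a_b, a_k, a_r; then a_g, a_a, a_n, a_h, a_s, a_q; then a_m.
That covers every other element, and nothing is given above a_f, so a_f is the largest.

a_f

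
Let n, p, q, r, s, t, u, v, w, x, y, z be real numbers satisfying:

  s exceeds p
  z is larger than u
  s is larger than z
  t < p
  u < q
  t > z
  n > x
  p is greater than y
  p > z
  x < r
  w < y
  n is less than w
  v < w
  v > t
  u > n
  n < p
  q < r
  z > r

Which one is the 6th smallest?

Chaining the given pairs: x < n < u < q < r < z < t < v < w < y < p < s.
Counting 6 from the smallest end gives z.

z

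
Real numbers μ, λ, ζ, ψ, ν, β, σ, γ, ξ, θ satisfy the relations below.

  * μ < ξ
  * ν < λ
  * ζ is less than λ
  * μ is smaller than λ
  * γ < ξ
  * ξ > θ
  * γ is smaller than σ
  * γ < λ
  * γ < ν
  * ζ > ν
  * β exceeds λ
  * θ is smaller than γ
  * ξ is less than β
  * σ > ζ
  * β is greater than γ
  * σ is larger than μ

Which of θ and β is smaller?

θ < γ and γ < ν give θ < ν.
Then ν < ζ extends the chain to ζ.
Then ζ < λ extends the chain to λ.
Then λ < β extends the chain to β.
So θ < β; θ is the smaller of the two.

θ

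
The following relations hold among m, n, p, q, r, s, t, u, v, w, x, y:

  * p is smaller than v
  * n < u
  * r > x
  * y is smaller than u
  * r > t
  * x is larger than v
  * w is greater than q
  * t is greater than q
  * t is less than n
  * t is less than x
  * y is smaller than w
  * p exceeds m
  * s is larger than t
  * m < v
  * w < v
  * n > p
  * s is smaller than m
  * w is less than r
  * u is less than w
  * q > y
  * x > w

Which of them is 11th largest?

q

The consecutive relations fix a unique order: y < q < t < s < m < p < n < u < w < v < x < r.
The 11th largest is q.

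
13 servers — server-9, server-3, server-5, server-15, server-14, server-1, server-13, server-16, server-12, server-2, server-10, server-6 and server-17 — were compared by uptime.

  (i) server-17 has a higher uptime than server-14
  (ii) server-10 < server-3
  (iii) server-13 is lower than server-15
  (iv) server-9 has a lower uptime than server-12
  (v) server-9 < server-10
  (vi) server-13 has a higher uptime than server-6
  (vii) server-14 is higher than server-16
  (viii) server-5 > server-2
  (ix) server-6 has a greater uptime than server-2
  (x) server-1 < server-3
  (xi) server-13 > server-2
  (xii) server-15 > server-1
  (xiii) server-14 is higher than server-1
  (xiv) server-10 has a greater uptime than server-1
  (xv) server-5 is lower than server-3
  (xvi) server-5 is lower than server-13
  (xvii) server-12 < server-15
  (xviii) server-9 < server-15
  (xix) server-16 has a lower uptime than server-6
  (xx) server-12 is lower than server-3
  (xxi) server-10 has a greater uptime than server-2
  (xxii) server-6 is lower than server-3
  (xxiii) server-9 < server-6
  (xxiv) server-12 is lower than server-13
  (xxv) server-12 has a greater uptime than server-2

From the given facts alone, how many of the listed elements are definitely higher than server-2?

The elements the relations force above server-2 are server-5, server-6, server-10, server-12, server-13, server-15, server-3 — no chain reaches any other.
That is 7.

7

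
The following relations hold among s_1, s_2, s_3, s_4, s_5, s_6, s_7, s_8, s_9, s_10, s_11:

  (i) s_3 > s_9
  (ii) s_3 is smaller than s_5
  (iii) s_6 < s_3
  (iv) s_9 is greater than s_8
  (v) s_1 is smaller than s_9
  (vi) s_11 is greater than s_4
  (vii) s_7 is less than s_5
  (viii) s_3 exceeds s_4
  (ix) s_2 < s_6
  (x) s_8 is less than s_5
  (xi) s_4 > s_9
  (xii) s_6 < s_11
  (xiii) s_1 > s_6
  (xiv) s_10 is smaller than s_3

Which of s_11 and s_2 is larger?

s_2 < s_6 and s_6 < s_1 give s_2 < s_1.
With s_1 < s_9: s_2 < s_6 < s_1 < s_9.
Then s_9 < s_4 extends the chain to s_4.
Then s_4 < s_11 extends the chain to s_11.
So s_2 < s_11; s_11 is the larger of the two.

s_11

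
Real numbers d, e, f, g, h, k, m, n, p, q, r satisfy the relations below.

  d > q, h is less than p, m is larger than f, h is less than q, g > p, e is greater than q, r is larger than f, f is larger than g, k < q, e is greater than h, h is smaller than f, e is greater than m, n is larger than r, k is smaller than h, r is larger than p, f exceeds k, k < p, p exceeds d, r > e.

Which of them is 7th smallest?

Piecing the relations together gives one ordering: k < h < q < d < p < g < f < m < e < r < n.
The 7th smallest is f.

f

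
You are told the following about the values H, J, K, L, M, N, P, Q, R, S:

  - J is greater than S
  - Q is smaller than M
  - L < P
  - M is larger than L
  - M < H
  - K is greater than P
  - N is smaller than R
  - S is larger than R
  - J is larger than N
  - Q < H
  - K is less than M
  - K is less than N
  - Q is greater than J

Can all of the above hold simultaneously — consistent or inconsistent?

The single ordering L < P < K < N < R < S < J < Q < M < H satisfies every listed relation, so no contradiction arises.

consistent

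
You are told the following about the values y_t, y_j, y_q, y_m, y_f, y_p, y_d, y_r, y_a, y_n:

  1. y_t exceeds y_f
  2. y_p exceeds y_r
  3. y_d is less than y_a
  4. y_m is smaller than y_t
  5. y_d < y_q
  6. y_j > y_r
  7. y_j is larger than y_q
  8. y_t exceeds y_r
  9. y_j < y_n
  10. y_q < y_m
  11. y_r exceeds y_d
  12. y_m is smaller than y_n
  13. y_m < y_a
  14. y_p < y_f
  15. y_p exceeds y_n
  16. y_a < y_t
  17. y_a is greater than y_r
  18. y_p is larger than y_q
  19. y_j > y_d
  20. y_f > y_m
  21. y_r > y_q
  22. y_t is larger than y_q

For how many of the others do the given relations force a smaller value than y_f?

7

From y_f the given relations immediately reach y_m, y_p.
From those, y_q, y_r, y_n — 5 in total.
From those, y_d, y_j — 7 in total.
No other element is forced below y_f by the given relations, so the count is 7.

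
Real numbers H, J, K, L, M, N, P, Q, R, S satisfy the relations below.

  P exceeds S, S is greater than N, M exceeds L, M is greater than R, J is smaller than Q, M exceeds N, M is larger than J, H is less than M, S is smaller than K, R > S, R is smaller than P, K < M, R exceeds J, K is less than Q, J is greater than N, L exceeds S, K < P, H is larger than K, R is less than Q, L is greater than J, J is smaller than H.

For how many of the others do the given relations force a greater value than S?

7

From S the given relations immediately reach K, R, L, P.
From those, Q, H, M — 7 in total.
Nothing else is reachable above S; 7 in all.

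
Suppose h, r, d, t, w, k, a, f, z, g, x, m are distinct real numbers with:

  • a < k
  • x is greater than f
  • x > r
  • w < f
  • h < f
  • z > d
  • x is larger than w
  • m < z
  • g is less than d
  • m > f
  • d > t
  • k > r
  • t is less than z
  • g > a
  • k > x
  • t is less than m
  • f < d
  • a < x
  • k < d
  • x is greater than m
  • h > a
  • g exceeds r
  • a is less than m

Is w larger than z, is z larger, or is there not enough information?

z

Following the relations from w: w < f < m < x < k < d < z.
So z is larger.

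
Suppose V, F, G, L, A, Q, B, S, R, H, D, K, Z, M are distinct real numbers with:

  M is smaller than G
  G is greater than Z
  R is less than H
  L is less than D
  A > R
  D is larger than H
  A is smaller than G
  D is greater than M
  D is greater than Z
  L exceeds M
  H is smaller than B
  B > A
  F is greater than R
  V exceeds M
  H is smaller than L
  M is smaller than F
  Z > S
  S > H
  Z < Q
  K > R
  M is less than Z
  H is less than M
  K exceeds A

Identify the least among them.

Chaining upward from R: directly above it, A, H, K, F; then S, M, L, G, D, B; then Z, V; then Q.
That covers every other element, and nothing is given below R, so R is the least.

R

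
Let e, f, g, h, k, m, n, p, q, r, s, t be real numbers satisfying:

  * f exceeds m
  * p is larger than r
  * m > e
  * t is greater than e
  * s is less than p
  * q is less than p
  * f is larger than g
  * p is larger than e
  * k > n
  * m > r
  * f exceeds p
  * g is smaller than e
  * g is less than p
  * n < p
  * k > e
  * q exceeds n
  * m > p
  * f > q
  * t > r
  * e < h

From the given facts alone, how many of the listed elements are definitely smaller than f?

8

Directly below f: g, q, p, m.
One step further: s, n, e, r (8 so far).
No other element is forced below f by the given relations, so the count is 8.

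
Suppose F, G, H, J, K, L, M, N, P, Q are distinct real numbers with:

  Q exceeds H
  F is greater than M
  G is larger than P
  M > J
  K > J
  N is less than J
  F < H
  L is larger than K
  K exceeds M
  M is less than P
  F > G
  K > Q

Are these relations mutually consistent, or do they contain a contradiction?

The single ordering N < J < M < P < G < F < H < Q < K < L satisfies every listed relation, so no contradiction arises.

consistent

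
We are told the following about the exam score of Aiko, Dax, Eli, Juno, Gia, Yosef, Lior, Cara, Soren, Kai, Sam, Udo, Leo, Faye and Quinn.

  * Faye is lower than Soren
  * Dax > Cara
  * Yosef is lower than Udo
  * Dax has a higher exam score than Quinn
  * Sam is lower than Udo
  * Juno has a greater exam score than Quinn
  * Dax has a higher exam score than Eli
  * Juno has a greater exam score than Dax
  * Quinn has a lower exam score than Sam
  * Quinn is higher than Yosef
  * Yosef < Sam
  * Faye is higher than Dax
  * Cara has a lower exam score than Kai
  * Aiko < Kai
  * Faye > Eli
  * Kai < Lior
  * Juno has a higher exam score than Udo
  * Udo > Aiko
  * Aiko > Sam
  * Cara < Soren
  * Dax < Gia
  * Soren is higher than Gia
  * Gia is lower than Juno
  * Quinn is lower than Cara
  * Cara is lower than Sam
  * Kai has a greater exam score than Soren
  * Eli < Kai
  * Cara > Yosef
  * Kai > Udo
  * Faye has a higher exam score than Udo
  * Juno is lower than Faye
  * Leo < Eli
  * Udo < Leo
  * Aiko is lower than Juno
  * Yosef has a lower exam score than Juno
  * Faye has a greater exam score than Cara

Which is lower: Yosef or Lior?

Link the given pairs in sequence: Yosef < Quinn; Quinn < Cara; Cara < Sam; Sam < Aiko; Aiko < Udo; Udo < Leo; Leo < Eli; Eli < Dax; Dax < Gia; Gia < Juno; Juno < Faye; Faye < Soren; Soren < Kai; Kai < Lior.
Chaining these gives Yosef < Quinn < Cara < Sam < Aiko < Udo < Leo < Eli < Dax < Gia < Juno < Faye < Soren < Kai < Lior.
So Yosef < Lior; Yosef is the lower of the two.

Yosef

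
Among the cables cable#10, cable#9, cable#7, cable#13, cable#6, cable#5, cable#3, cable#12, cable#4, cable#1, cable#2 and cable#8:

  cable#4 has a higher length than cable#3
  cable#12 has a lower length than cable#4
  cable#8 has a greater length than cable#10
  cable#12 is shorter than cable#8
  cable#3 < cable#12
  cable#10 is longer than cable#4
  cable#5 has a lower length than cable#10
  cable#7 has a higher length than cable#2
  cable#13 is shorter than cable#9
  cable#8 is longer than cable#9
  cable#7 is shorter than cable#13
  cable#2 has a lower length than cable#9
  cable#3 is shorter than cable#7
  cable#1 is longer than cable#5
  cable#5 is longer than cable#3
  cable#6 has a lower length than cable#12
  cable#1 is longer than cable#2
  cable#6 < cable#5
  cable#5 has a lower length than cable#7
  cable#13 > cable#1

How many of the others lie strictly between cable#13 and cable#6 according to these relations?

3

Chaining upward from cable#6 reaches: cable#5, cable#12, cable#4, cable#10, cable#1, cable#7, cable#9, cable#8.
Chaining downward from cable#13 reaches: cable#2, cable#3, cable#5, cable#1, cable#7.
Strictly between cable#6 and cable#13 are those in both lists: cable#5, cable#1, cable#7 — 3 elements.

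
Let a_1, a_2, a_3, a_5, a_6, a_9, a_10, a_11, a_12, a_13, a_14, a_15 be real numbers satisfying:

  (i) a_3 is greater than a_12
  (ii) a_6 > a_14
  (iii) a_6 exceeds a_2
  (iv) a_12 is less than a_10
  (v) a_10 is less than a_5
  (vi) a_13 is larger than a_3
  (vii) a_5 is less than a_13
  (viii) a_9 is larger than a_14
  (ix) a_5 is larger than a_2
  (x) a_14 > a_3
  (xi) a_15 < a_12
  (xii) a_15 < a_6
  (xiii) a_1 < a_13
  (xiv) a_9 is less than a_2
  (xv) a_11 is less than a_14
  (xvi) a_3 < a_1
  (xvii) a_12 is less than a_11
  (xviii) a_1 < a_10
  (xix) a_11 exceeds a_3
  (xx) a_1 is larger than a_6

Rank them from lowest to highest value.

a_15 < a_12 < a_3 < a_11 < a_14 < a_9 < a_2 < a_6 < a_1 < a_10 < a_5 < a_13

Nothing is placed below a_15, so it is least; from there a_15 < a_12; a_12 < a_3; a_3 < a_11; a_11 < a_14; a_14 < a_9; a_9 < a_2; a_2 < a_6; a_6 < a_1; a_1 < a_10; a_10 < a_5; a_5 < a_13, each given directly.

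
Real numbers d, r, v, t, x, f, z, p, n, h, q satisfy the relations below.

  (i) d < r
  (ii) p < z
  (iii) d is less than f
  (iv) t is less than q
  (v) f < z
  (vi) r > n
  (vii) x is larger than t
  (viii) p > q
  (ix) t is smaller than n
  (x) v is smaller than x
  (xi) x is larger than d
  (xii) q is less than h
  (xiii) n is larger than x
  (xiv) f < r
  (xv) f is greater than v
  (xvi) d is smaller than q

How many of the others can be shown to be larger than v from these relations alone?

5

Directly above v: f, x.
One step further: n, r, z (5 so far).
Nothing else is reachable above v; 5 in all.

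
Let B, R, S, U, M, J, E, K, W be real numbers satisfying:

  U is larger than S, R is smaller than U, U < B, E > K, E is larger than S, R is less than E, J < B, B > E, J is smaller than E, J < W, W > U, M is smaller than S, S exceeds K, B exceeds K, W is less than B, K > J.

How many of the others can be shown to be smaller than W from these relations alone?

6

Directly below W: J, U.
One step further: R, S (4 so far).
One step further: K, M (6 so far).
No other element is forced below W by the given relations, so the count is 6.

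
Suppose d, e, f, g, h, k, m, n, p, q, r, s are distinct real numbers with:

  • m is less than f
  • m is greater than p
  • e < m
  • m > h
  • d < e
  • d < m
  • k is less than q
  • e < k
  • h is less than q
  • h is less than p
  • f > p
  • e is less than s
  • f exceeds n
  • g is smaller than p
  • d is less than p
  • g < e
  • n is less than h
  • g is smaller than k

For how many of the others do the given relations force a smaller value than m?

6

Directly below m: d, e, h, p.
One step further: n, g (6 so far).
Nothing else is reachable below m; 6 in all.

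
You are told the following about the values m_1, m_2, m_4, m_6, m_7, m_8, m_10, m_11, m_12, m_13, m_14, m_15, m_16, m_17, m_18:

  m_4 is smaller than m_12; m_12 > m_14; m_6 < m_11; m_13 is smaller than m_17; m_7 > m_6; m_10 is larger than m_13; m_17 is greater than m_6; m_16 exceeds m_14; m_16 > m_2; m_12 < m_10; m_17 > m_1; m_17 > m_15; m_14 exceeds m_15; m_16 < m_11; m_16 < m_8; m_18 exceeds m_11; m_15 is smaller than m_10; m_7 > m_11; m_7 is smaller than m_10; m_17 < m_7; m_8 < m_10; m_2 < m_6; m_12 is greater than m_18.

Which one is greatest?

m_2 is not greatest since m_2 < m_6; m_15 is not greatest since m_15 < m_14; m_6 is not greatest since m_6 < m_17; m_14 is not greatest since m_14 < m_12; m_1 is not greatest since m_1 < m_17; m_13 is not greatest since m_13 < m_17; m_16 is not greatest since m_16 < m_8; m_4 is not greatest since m_4 < m_12; m_8 is not greatest since m_8 < m_10; m_11 is not greatest since m_11 < m_18; m_17 is not greatest since m_17 < m_7; m_18 is not greatest since m_18 < m_12; m_7 is not greatest since m_7 < m_10; m_12 is not greatest since m_12 < m_10.
Only m_10 has nothing above it, so m_10 is the greatest.

m_10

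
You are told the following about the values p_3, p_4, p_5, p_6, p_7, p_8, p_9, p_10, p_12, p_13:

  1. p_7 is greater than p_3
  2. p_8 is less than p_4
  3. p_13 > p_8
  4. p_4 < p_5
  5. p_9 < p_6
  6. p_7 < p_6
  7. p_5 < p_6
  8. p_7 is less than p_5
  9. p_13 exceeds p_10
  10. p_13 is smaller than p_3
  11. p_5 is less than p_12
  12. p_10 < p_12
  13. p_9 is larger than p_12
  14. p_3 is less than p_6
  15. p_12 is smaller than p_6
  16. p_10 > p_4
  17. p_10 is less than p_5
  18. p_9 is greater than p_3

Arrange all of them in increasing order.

Nothing is placed below p_8, so it is least; from there p_8 < p_4; p_4 < p_10; p_10 < p_13; p_13 < p_3; p_3 < p_7; p_7 < p_5; p_5 < p_12; p_12 < p_9; p_9 < p_6, each given directly.

p_8 < p_4 < p_10 < p_13 < p_3 < p_7 < p_5 < p_12 < p_9 < p_6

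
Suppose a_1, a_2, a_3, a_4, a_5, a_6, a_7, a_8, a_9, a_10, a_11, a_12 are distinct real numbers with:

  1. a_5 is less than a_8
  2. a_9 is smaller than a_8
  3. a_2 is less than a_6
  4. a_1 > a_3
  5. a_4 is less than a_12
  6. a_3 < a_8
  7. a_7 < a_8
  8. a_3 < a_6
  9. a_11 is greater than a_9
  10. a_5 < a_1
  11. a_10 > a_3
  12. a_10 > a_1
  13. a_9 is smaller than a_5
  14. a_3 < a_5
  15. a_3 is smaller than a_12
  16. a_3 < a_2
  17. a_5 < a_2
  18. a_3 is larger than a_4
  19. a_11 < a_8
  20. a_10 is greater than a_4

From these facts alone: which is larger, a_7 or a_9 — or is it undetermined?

undetermined

Following every chain through a_9: above a_9 we get a_5, a_1, a_11, a_2, a_6, a_10, a_8.
a_7 is not reached, and no chain runs the other way from a_7 to a_9.
So the given relations leave the order of a_9 and a_7 undetermined.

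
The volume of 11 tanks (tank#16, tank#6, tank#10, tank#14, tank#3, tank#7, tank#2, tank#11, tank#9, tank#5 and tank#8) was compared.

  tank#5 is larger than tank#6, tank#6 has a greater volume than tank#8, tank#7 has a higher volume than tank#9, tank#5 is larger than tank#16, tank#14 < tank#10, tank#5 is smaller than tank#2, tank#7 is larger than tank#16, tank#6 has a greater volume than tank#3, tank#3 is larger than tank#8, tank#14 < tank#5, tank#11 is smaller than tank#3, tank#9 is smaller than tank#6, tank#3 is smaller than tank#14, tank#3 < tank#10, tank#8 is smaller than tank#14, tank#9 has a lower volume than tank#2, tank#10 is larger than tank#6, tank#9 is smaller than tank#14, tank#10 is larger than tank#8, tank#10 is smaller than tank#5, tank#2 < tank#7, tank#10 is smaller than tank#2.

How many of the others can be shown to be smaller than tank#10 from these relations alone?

6

Directly below tank#10: tank#8, tank#3, tank#6, tank#14.
One step further: tank#11, tank#9 (6 so far).
No other element is forced below tank#10 by the given relations, so the count is 6.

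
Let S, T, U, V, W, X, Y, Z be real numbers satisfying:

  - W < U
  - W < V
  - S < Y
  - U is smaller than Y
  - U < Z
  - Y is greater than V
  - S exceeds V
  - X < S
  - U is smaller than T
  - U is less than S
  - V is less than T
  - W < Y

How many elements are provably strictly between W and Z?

1

Chaining upward from W reaches: V, U, T, S, Y.
Chaining downward from Z reaches: U.
Strictly between W and Z are those in both lists: U — 1 element.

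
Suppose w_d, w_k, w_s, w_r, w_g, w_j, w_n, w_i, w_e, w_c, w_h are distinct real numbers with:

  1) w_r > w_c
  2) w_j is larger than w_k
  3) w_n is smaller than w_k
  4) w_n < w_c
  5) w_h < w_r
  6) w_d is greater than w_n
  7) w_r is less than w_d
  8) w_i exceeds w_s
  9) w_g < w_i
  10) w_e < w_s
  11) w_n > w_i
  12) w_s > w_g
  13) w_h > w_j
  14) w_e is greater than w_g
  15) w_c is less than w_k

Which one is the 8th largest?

w_i

Chaining the given pairs: w_g < w_e < w_s < w_i < w_n < w_c < w_k < w_j < w_h < w_r < w_d.
Counting 8 from the largest end gives w_i.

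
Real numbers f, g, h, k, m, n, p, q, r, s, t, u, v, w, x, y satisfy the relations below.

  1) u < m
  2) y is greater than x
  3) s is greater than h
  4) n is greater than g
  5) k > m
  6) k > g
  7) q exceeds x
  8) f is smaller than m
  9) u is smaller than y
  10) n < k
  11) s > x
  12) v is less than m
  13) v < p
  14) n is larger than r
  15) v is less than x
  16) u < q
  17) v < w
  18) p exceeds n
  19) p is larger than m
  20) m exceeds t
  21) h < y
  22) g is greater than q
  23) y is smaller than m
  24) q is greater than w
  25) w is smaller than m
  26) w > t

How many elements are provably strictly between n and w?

The relations place w below n. An element lies strictly between them when it is forced above w and also forced below n.
Above w: {q, g, m, k, p}. Below n: {t, v, u, x, r, q, g}.
Intersection: {q, g} — 2.

2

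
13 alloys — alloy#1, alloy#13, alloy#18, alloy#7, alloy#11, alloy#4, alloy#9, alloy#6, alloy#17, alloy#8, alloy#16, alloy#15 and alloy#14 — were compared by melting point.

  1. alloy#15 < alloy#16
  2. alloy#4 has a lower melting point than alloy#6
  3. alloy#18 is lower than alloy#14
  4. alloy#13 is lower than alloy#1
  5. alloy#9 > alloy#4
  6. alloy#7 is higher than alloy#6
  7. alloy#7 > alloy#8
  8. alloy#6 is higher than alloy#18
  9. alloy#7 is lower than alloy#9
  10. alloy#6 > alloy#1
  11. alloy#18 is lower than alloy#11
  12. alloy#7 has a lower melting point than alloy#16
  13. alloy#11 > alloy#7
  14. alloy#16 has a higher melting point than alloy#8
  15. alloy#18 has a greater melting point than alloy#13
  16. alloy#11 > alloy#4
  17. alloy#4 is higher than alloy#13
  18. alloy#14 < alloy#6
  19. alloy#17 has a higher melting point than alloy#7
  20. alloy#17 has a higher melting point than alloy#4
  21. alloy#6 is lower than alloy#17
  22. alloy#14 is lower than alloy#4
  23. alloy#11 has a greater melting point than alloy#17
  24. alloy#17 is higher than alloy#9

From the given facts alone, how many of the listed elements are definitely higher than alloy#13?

The elements the relations force above alloy#13 are alloy#18, alloy#14, alloy#4, alloy#1, alloy#6, alloy#7, alloy#9, alloy#17, alloy#11, alloy#16 — no chain reaches any other.
That is 10.

10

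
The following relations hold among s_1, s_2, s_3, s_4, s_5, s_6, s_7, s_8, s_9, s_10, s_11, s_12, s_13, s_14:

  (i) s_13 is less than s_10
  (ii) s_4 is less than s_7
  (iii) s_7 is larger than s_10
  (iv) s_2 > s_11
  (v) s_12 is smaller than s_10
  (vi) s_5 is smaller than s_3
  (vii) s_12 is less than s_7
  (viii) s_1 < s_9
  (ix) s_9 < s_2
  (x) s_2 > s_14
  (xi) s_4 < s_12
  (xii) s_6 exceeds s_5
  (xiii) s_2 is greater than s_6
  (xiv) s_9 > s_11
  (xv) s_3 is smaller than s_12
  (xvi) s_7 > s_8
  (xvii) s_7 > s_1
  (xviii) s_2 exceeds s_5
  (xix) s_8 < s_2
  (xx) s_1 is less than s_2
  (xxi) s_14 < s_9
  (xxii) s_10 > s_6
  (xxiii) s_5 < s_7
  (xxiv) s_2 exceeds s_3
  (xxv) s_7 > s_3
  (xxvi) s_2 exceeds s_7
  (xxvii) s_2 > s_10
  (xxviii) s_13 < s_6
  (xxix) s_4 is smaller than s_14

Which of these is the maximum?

s_2

s_5 is not greatest since s_5 < s_3; s_11 is not greatest since s_11 < s_9; s_1 is not greatest since s_1 < s_2; s_4 is not greatest since s_4 < s_14; s_14 is not greatest since s_14 < s_9; s_8 is not greatest since s_8 < s_2; s_9 is not greatest since s_9 < s_2; s_13 is not greatest since s_13 < s_6; s_3 is not greatest since s_3 < s_7; s_6 is not greatest since s_6 < s_10; s_12 is not greatest since s_12 < s_7; s_10 is not greatest since s_10 < s_2; s_7 is not greatest since s_7 < s_2.
Only s_2 has nothing above it, so s_2 is the maximum.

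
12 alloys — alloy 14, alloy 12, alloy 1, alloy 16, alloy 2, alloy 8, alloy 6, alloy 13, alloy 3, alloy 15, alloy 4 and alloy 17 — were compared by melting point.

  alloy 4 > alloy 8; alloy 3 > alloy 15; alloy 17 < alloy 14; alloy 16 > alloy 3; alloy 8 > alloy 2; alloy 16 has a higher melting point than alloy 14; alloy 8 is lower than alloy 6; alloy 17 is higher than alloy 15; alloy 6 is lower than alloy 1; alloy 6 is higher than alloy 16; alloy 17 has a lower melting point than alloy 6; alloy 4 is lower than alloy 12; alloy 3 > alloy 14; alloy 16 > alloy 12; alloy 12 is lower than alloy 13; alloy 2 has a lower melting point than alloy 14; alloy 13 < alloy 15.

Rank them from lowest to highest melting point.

alloy 2 < alloy 8 < alloy 4 < alloy 12 < alloy 13 < alloy 15 < alloy 17 < alloy 14 < alloy 3 < alloy 16 < alloy 6 < alloy 1

Each adjacent pair is fixed by a given relation: alloy 2 < alloy 8; alloy 8 < alloy 4; alloy 4 < alloy 12; alloy 12 < alloy 13; alloy 13 < alloy 15; alloy 15 < alloy 17; alloy 17 < alloy 14; alloy 14 < alloy 3; alloy 3 < alloy 16; alloy 16 < alloy 6; alloy 6 < alloy 1. Chaining them end to end gives the full order.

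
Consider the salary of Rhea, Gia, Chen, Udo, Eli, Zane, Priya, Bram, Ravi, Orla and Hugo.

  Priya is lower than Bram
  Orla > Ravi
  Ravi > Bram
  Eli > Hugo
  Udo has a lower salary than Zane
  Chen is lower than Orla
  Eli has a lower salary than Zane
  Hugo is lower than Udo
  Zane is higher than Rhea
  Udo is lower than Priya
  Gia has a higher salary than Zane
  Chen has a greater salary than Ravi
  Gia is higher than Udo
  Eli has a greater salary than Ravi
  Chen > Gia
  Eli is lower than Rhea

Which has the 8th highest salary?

The consecutive relations fix a unique order: Hugo < Udo < Priya < Bram < Ravi < Eli < Rhea < Zane < Gia < Chen < Orla.
Counting 8 from the largest end gives Bram.

Bram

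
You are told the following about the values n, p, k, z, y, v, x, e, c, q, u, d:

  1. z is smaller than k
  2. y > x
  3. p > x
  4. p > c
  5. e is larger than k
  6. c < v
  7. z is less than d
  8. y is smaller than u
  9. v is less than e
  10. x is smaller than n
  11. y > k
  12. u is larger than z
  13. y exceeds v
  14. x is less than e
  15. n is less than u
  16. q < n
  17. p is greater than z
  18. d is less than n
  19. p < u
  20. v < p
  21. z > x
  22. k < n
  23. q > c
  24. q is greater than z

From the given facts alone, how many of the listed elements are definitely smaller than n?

6

Directly below n: x, k, d, q.
One step further: c, z (6 so far).
No other element is forced below n by the given relations, so the count is 6.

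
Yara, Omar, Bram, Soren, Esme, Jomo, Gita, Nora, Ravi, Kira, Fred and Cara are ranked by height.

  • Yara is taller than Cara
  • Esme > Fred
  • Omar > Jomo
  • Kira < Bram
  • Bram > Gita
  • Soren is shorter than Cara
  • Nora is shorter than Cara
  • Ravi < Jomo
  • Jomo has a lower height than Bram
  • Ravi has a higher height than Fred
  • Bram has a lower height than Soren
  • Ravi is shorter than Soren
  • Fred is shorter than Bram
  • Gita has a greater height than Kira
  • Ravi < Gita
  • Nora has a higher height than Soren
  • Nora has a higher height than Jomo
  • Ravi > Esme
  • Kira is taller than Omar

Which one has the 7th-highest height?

Kira

Piecing the relations together gives one ordering: Fred < Esme < Ravi < Jomo < Omar < Kira < Gita < Bram < Soren < Nora < Cara < Yara.
The 7th largest is Kira.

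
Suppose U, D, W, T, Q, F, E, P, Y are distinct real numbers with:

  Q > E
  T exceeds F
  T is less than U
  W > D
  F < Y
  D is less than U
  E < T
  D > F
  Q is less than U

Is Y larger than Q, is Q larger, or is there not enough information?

Following every chain through Q: above Q we get U; below Q we get E.
Y is not reached, and no chain runs the other way from Y to Q.
So the given relations leave the order of Q and Y undetermined.

undetermined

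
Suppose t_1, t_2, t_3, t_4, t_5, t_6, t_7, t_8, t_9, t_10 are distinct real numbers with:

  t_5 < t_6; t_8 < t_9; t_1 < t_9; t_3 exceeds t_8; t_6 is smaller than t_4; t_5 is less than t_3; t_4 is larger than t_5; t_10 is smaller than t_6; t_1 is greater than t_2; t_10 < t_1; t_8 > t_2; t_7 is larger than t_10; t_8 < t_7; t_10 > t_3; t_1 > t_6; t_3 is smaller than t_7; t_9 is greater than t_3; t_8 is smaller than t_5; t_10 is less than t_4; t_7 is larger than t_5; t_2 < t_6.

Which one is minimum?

t_8 is not least since t_2 < t_8; t_5 is not least since t_8 < t_5; t_3 is not least since t_8 < t_3; t_10 is not least since t_3 < t_10; t_7 is not least since t_5 < t_7; t_6 is not least since t_10 < t_6; t_1 is not least since t_2 < t_1; t_4 is not least since t_5 < t_4; t_9 is not least since t_8 < t_9.
Only t_2 has nothing below it, so t_2 is the minimum.

t_2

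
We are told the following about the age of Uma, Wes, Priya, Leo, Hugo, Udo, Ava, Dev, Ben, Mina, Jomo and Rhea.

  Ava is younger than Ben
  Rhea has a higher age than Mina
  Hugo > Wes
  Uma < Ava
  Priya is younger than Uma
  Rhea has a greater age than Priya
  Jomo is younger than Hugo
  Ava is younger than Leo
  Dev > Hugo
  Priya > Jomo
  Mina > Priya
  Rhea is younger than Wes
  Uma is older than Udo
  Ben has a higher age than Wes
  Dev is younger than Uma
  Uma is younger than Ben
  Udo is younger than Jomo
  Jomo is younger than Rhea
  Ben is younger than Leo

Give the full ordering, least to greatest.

The consecutive links are each given: Udo < Jomo; Jomo < Priya; Priya < Mina; Mina < Rhea; Rhea < Wes; Wes < Hugo; Hugo < Dev; Dev < Uma; Uma < Ava; Ava < Ben; Ben < Leo.

Udo < Jomo < Priya < Mina < Rhea < Wes < Hugo < Dev < Uma < Ava < Ben < Leo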